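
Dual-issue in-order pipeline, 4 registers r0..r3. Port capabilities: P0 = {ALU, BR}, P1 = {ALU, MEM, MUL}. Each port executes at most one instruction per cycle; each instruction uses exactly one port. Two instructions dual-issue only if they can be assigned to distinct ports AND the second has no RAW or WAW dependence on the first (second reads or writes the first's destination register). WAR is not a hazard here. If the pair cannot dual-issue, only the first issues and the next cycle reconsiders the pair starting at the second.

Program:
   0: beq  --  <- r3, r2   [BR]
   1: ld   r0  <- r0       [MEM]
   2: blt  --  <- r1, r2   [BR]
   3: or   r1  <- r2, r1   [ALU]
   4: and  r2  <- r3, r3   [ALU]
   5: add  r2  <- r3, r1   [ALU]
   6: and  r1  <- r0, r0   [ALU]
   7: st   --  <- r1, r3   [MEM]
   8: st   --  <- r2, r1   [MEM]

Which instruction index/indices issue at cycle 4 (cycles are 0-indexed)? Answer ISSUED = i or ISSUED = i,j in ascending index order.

#0 head=0: beq;ld i0/i1 dual
#1 head=2: blt;or i2/i3 dual
#2 head=4: and i4 WAW r2
#3 head=5: add;and i5/i6 dual
#4 head=7: st i7 no-port MEM/MEM
#5 head=8: st i8 tail

ISSUED = 7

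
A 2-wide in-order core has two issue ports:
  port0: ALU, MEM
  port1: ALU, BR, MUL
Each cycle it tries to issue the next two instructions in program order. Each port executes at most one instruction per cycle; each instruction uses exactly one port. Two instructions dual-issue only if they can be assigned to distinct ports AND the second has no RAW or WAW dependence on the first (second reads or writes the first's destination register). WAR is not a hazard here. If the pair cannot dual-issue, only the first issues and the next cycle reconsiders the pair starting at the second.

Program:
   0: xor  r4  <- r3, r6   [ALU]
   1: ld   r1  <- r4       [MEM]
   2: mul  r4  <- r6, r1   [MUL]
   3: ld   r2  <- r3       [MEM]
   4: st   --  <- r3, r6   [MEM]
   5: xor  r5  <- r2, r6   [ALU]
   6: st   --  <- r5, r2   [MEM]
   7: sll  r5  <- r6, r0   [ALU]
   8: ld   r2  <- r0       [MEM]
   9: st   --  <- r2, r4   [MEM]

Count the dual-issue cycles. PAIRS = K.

PAIRS = 3

  cy0 -> i0 (xor) RAW r4
  cy1 -> i1 (ld) RAW r1
  cy2 -> i2/i3 (mul ld) 2-wide
  cy3 -> i4/i5 (st xor) 2-wide
  cy4 -> i6/i7 (st sll) 2-wide
  cy5 -> i8 (ld) no-port MEM/MEM
  cy6 -> i9 (st) tail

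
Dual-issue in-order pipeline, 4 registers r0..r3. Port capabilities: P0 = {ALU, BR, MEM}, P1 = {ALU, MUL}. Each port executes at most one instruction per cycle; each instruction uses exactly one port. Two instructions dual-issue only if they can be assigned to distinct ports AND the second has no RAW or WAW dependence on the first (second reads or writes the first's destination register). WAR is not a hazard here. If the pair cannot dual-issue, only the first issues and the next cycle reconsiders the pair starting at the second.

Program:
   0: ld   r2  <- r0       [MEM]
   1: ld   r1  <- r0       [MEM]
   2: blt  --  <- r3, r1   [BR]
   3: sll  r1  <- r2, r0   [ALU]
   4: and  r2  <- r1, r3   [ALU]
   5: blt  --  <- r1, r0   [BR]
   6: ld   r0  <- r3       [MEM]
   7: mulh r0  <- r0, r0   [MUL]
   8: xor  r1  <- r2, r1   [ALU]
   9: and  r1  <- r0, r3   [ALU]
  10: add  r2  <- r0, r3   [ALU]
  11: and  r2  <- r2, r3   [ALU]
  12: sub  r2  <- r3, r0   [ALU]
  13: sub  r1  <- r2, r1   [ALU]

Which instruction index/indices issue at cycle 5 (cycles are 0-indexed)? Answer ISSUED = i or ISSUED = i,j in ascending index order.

#0 head=0: ld i0 no-port MEM/MEM
#1 head=1: ld i1 no-port MEM/BR
#2 head=2: blt sll i2+i3 pair
#3 head=4: and blt i4+i5 pair
#4 head=6: ld i6 RAW+WAW r0
#5 head=7: mulh xor i7+i8 pair
#6 head=9: and add i9+i10 pair
#7 head=11: and i11 WAW r2
#8 head=12: sub i12 RAW r2
#9 head=13: sub i13 tail

ISSUED = 7,8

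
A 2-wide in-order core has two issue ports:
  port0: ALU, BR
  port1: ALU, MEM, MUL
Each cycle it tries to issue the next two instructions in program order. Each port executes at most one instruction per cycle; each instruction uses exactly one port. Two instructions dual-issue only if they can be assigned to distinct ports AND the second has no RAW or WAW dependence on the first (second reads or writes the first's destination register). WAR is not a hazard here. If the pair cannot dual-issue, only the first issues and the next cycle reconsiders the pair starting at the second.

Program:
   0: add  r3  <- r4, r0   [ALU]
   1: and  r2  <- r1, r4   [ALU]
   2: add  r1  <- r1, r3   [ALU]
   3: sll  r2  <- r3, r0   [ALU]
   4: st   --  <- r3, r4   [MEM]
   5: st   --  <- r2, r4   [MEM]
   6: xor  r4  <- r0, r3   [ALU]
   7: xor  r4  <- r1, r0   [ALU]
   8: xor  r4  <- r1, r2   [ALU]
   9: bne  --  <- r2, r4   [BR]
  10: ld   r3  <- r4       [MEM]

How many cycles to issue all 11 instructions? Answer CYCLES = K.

CYCLES = 7

[0] i0/i1  add;and  -- 2-wide
[1] i2/i3  add;sll  -- 2-wide
[2] i4  st  -- no-port MEM/MEM
[3] i5/i6  st;xor  -- 2-wide
[4] i7  xor  -- WAW r4
[5] i8  xor  -- RAW r4
[6] i9/i10  bne;ld  -- 2-wide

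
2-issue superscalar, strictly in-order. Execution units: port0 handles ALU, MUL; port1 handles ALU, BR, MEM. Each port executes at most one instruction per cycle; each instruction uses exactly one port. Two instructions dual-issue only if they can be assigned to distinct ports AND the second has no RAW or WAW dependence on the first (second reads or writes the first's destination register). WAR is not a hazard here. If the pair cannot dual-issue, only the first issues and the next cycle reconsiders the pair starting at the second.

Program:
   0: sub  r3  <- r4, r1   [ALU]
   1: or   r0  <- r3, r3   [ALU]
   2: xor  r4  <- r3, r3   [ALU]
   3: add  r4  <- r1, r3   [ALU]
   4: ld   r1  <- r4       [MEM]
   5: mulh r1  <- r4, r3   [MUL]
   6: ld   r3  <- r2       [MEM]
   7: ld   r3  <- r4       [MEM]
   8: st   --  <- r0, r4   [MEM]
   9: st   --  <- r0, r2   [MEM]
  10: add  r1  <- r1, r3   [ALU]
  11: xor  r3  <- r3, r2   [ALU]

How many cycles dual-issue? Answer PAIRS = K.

PAIRS = 3

  cy0 -> i0 (sub) RAW r3
  cy1 -> i1&i2 (or;xor) dual
  cy2 -> i3 (add) RAW r4
  cy3 -> i4 (ld) WAW r1
  cy4 -> i5&i6 (mulh;ld) dual
  cy5 -> i7 (ld) no-port MEM/MEM
  cy6 -> i8 (st) no-port MEM/MEM
  cy7 -> i9&i10 (st;add) dual
  cy8 -> i11 (xor) tail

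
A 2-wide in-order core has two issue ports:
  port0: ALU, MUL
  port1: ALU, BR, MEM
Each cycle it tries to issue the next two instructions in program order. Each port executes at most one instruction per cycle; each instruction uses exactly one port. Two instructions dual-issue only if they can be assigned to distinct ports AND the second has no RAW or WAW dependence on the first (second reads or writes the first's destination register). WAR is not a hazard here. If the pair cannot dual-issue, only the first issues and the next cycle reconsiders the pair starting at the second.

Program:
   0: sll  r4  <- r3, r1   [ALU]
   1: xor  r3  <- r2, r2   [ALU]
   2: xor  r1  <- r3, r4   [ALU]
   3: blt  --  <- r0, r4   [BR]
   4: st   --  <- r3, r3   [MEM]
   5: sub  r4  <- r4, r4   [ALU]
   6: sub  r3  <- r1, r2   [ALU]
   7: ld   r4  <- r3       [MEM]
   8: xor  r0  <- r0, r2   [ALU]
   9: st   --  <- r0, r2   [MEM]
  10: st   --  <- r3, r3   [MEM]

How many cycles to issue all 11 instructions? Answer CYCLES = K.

CYCLES = 7

[0] i0,i1  sll.ALU/xor.ALU  -- pair
[1] i2,i3  xor.ALU/blt.BR  -- pair
[2] i4,i5  st.MEM/sub.ALU  -- pair
[3] i6  sub.ALU  -- RAW r3
[4] i7,i8  ld.MEM/xor.ALU  -- pair
[5] i9  st.MEM  -- no-port MEM/MEM
[6] i10  st.MEM  -- tail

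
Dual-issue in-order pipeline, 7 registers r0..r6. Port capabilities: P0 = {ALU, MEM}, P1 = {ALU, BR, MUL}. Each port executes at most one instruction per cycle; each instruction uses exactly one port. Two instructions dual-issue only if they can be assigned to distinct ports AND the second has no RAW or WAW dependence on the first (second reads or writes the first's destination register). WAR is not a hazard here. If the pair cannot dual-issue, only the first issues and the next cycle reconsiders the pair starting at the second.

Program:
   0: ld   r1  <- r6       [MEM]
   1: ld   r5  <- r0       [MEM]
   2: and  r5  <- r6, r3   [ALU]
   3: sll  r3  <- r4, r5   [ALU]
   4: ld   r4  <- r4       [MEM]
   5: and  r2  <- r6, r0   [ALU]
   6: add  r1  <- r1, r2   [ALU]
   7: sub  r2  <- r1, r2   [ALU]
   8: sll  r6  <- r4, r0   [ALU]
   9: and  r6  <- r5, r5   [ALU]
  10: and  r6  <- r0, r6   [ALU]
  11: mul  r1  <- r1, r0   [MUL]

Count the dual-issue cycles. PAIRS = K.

PAIRS = 3

0. ld.MEM @i0  | no-port MEM/MEM
1. ld.MEM @i1  | WAW r5
2. and.ALU @i2  | RAW r5
3. sll.ALU ld.MEM @i3,i4  | 2-wide
4. and.ALU @i5  | RAW r2
5. add.ALU @i6  | RAW r1
6. sub.ALU sll.ALU @i7,i8  | 2-wide
7. and.ALU @i9  | RAW+WAW r6
8. and.ALU mul.MUL @i10,i11  | 2-wide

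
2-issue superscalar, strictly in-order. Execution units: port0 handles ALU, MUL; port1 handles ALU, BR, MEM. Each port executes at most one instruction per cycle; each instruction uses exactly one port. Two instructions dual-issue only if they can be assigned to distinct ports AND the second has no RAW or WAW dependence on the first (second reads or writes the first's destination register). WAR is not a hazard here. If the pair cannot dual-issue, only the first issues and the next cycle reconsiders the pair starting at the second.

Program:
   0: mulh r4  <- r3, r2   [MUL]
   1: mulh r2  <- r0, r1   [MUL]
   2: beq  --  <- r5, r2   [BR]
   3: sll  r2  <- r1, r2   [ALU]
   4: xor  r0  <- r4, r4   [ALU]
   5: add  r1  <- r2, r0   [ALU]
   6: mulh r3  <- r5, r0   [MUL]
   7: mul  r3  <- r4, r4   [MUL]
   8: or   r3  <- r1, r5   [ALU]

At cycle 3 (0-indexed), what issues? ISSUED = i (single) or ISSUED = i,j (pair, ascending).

[0] i0  mulh  -- no-port MUL/MUL
[1] i1  mulh  -- RAW r2
[2] i2/i3  beq+sll  -- pair
[3] i4  xor  -- RAW r0
[4] i5/i6  add+mulh  -- pair
[5] i7  mul  -- WAW r3
[6] i8  or  -- tail

ISSUED = 4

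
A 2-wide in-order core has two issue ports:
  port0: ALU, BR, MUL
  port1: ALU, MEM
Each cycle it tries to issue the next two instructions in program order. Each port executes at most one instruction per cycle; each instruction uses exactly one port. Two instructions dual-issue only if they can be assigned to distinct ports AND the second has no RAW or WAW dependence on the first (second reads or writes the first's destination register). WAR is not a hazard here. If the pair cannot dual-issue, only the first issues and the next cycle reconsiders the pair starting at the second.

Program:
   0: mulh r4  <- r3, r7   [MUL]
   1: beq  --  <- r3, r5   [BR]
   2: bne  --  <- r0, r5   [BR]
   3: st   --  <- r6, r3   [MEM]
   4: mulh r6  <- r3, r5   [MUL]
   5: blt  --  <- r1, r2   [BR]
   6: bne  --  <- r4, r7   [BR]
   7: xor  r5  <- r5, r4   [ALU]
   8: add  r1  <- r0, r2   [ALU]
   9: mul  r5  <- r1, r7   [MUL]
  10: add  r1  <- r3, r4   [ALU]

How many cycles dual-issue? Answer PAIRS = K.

  cy0 -> i0 (mulh) no-port MUL/BR
  cy1 -> i1 (beq) no-port BR/BR
  cy2 -> i2,i3 (bne/st) 2-wide
  cy3 -> i4 (mulh) no-port MUL/BR
  cy4 -> i5 (blt) no-port BR/BR
  cy5 -> i6,i7 (bne/xor) 2-wide
  cy6 -> i8 (add) RAW r1
  cy7 -> i9,i10 (mul/add) 2-wide

PAIRS = 3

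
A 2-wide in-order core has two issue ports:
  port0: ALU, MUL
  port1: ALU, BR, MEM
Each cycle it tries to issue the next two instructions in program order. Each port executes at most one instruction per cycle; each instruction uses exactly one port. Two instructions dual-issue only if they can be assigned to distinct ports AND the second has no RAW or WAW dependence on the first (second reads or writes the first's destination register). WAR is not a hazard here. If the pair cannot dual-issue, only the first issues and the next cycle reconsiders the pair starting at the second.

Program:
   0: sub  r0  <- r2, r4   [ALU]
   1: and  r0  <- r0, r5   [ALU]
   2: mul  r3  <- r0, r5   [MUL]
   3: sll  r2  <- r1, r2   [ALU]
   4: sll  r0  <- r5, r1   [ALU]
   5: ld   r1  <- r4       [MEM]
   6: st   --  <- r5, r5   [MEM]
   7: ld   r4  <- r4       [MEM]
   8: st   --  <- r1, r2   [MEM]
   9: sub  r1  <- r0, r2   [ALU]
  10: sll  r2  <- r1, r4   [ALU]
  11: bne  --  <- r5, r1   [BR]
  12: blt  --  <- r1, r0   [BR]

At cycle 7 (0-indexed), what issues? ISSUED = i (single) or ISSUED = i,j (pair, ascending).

  cy0 -> i0 (sub) RAW+WAW r0
  cy1 -> i1 (and) RAW r0
  cy2 -> i2,i3 (mul/sll) 2-wide
  cy3 -> i4,i5 (sll/ld) 2-wide
  cy4 -> i6 (st) no-port MEM/MEM
  cy5 -> i7 (ld) no-port MEM/MEM
  cy6 -> i8,i9 (st/sub) 2-wide
  cy7 -> i10,i11 (sll/bne) 2-wide
  cy8 -> i12 (blt) tail

ISSUED = 10,11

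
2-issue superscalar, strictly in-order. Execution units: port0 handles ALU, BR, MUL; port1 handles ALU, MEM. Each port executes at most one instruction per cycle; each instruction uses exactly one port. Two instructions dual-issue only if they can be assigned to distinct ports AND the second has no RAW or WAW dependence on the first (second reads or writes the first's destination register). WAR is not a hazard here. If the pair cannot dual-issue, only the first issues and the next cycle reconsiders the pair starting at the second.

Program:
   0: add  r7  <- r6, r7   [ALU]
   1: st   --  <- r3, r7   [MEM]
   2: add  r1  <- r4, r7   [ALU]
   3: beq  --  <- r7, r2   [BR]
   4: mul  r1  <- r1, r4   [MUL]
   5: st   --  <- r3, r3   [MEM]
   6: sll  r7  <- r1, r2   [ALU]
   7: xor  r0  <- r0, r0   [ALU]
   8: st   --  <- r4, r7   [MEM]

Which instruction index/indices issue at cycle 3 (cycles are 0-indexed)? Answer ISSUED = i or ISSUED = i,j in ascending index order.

t=0 i0:add ; RAW r7
t=1 i1&i2:st add ; pair
t=2 i3:beq ; no-port BR/MUL
t=3 i4&i5:mul st ; pair
t=4 i6&i7:sll xor ; pair
t=5 i8:st ; tail

ISSUED = 4,5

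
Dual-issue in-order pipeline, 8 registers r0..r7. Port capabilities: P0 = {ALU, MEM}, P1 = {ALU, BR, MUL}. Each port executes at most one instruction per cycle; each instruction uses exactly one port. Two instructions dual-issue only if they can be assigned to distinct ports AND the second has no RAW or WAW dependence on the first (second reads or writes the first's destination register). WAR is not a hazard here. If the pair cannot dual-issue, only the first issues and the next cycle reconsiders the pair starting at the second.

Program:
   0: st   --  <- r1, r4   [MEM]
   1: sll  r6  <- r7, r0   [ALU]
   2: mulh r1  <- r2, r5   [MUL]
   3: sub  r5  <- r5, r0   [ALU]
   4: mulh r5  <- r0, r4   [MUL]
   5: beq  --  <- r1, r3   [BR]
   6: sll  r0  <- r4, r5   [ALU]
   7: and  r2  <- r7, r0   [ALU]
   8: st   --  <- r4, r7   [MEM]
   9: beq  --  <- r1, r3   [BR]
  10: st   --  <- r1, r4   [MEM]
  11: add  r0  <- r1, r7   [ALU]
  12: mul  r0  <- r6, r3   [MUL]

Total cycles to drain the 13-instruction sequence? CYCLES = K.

t=0 i0+i1:st.MEM/sll.ALU ; pair
t=1 i2+i3:mulh.MUL/sub.ALU ; pair
t=2 i4:mulh.MUL ; no-port MUL/BR
t=3 i5+i6:beq.BR/sll.ALU ; pair
t=4 i7+i8:and.ALU/st.MEM ; pair
t=5 i9+i10:beq.BR/st.MEM ; pair
t=6 i11:add.ALU ; WAW r0
t=7 i12:mul.MUL ; tail

CYCLES = 8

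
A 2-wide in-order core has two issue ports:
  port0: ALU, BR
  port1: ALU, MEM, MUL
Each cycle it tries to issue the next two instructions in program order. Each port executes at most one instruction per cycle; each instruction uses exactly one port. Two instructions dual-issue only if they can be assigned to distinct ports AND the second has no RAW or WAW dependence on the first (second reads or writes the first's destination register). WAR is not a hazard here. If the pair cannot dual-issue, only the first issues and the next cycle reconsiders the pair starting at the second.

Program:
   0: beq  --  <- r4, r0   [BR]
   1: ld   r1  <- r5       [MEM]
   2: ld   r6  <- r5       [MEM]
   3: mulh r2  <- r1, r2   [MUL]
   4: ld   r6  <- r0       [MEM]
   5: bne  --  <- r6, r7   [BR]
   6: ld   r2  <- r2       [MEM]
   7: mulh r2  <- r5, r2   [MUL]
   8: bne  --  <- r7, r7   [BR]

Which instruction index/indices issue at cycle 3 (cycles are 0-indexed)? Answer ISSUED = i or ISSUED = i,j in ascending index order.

ISSUED = 4

0. beq.BR/ld.MEM @i0+i1  | dual
1. ld.MEM @i2  | no-port MEM/MUL
2. mulh.MUL @i3  | no-port MUL/MEM
3. ld.MEM @i4  | RAW r6
4. bne.BR/ld.MEM @i5+i6  | dual
5. mulh.MUL/bne.BR @i7+i8  | dual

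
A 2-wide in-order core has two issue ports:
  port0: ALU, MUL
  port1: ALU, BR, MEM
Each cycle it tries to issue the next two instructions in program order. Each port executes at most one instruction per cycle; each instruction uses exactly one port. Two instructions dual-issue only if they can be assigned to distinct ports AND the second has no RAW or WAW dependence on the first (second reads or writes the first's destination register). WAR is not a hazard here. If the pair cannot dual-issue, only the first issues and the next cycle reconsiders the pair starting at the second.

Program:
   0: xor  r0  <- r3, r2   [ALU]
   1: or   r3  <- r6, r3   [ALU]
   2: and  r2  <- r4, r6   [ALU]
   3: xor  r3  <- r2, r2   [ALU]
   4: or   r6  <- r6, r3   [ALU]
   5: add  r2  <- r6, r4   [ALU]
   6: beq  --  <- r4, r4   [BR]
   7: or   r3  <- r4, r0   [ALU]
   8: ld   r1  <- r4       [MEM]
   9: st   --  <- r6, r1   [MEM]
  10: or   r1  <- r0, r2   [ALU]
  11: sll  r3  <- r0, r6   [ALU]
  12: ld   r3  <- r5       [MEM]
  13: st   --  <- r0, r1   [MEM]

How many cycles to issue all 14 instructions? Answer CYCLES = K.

CYCLES = 10

0. xor or @i0/i1  | dual
1. and @i2  | RAW r2
2. xor @i3  | RAW r3
3. or @i4  | RAW r6
4. add beq @i5/i6  | dual
5. or ld @i7/i8  | dual
6. st or @i9/i10  | dual
7. sll @i11  | WAW r3
8. ld @i12  | no-port MEM/MEM
9. st @i13  | tail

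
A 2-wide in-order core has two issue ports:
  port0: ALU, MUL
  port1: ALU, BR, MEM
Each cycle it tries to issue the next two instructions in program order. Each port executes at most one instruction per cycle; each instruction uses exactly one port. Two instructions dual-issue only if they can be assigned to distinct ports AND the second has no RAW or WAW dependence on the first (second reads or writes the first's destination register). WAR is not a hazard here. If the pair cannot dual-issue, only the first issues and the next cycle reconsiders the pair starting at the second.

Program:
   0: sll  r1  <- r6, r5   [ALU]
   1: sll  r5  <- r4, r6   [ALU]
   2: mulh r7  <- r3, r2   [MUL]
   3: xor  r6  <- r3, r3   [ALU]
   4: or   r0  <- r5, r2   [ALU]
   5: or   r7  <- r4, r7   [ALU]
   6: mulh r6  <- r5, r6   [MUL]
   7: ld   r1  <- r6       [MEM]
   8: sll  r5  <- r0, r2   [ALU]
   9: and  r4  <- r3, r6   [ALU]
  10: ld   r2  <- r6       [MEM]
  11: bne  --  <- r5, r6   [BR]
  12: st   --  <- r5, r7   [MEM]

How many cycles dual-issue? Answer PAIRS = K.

#0 head=0: sll/sll i0+i1 pair
#1 head=2: mulh/xor i2+i3 pair
#2 head=4: or/or i4+i5 pair
#3 head=6: mulh i6 RAW r6
#4 head=7: ld/sll i7+i8 pair
#5 head=9: and/ld i9+i10 pair
#6 head=11: bne i11 no-port BR/MEM
#7 head=12: st i12 tail

PAIRS = 5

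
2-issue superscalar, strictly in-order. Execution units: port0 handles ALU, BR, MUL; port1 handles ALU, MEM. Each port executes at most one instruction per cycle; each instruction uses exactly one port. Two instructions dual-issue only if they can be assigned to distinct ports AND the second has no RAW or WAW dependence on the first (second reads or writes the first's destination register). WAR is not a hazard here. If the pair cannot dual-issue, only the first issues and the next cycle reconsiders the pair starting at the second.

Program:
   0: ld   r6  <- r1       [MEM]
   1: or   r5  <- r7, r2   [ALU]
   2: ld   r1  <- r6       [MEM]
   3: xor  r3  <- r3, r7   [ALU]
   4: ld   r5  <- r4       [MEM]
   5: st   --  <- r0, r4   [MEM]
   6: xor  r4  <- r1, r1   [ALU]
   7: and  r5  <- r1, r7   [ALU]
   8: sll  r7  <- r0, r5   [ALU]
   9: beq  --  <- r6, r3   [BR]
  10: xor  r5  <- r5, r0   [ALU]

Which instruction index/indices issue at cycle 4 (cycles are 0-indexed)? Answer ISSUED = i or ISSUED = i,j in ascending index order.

#0 head=0: ld;or i0+i1 dual
#1 head=2: ld;xor i2+i3 dual
#2 head=4: ld i4 no-port MEM/MEM
#3 head=5: st;xor i5+i6 dual
#4 head=7: and i7 RAW r5
#5 head=8: sll;beq i8+i9 dual
#6 head=10: xor i10 tail

ISSUED = 7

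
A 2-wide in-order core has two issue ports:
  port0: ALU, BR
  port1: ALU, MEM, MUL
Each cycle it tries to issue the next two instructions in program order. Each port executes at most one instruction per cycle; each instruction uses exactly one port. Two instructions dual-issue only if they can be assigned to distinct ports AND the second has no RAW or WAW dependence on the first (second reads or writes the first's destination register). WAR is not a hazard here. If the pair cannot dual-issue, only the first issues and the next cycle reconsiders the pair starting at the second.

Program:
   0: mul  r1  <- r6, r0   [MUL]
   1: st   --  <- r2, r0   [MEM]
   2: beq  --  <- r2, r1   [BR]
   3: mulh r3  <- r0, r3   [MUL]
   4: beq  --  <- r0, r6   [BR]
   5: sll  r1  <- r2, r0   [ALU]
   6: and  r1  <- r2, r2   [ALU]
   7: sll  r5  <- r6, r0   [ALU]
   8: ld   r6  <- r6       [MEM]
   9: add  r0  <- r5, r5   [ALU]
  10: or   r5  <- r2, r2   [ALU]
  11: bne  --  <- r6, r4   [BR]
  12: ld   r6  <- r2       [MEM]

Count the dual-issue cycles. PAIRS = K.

PAIRS = 5

t=0 i0:mul ; no-port MUL/MEM
t=1 i1/i2:st beq ; pair
t=2 i3/i4:mulh beq ; pair
t=3 i5:sll ; WAW r1
t=4 i6/i7:and sll ; pair
t=5 i8/i9:ld add ; pair
t=6 i10/i11:or bne ; pair
t=7 i12:ld ; tail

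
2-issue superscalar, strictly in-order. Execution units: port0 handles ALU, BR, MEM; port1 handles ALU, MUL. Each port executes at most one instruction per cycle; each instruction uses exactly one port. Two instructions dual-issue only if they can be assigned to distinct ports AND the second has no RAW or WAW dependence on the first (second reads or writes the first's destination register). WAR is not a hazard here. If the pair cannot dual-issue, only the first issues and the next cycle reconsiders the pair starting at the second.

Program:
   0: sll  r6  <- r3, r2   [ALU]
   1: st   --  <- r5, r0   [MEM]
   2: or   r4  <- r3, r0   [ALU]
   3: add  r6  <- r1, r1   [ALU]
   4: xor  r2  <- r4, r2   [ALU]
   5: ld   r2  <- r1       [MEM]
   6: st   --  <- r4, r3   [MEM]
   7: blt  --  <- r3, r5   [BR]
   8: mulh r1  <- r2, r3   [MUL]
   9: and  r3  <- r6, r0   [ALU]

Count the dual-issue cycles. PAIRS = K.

PAIRS = 3

  cy0 -> i0,i1 (sll/st) pair
  cy1 -> i2,i3 (or/add) pair
  cy2 -> i4 (xor) WAW r2
  cy3 -> i5 (ld) no-port MEM/MEM
  cy4 -> i6 (st) no-port MEM/BR
  cy5 -> i7,i8 (blt/mulh) pair
  cy6 -> i9 (and) tail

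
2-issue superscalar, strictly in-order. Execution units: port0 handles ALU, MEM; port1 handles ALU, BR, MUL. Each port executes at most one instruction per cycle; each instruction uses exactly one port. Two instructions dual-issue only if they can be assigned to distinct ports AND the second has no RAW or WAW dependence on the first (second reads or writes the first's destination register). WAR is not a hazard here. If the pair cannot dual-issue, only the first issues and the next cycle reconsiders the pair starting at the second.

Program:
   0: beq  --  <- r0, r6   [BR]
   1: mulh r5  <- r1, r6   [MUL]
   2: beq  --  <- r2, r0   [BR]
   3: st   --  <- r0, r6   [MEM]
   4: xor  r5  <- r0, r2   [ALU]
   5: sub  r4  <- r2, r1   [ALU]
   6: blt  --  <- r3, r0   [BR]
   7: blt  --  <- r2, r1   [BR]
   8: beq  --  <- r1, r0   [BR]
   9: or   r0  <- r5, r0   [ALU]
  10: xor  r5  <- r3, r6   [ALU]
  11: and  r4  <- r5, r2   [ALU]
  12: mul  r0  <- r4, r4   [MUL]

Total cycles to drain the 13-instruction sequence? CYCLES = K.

[0] i0  beq.BR  -- no-port BR/MUL
[1] i1  mulh.MUL  -- no-port MUL/BR
[2] i2,i3  beq.BR st.MEM  -- 2-wide
[3] i4,i5  xor.ALU sub.ALU  -- 2-wide
[4] i6  blt.BR  -- no-port BR/BR
[5] i7  blt.BR  -- no-port BR/BR
[6] i8,i9  beq.BR or.ALU  -- 2-wide
[7] i10  xor.ALU  -- RAW r5
[8] i11  and.ALU  -- RAW r4
[9] i12  mul.MUL  -- tail

CYCLES = 10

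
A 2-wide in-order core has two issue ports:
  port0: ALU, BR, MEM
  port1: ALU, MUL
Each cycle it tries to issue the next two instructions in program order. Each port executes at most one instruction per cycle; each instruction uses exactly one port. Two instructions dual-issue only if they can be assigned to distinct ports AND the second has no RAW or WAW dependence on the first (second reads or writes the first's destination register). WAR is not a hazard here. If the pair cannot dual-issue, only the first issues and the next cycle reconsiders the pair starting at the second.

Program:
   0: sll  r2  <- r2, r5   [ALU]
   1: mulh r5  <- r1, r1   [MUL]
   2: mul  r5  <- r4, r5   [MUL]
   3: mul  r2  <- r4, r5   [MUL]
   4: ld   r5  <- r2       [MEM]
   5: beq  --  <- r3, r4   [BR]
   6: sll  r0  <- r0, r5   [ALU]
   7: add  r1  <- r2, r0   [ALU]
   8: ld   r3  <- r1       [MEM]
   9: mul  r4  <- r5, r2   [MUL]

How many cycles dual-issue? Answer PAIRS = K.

  cy0 -> i0+i1 (sll+mulh) 2-wide
  cy1 -> i2 (mul) no-port MUL/MUL
  cy2 -> i3 (mul) RAW r2
  cy3 -> i4 (ld) no-port MEM/BR
  cy4 -> i5+i6 (beq+sll) 2-wide
  cy5 -> i7 (add) RAW r1
  cy6 -> i8+i9 (ld+mul) 2-wide

PAIRS = 3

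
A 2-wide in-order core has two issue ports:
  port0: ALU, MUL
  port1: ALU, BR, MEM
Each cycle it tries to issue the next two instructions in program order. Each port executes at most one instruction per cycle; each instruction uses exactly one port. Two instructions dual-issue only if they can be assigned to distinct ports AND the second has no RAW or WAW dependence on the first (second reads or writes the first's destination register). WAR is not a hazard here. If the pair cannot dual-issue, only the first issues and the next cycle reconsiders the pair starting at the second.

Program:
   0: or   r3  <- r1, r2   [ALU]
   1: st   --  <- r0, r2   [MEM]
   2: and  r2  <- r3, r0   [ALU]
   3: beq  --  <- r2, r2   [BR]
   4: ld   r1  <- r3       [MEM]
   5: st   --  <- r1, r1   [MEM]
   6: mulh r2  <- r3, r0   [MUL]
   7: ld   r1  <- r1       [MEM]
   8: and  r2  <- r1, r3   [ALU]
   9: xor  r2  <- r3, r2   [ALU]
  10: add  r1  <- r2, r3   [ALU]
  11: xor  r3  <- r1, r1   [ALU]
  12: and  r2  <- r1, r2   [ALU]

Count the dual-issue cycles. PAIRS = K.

t=0 i0+i1:or/st ; pair
t=1 i2:and ; RAW r2
t=2 i3:beq ; no-port BR/MEM
t=3 i4:ld ; no-port MEM/MEM
t=4 i5+i6:st/mulh ; pair
t=5 i7:ld ; RAW r1
t=6 i8:and ; RAW+WAW r2
t=7 i9:xor ; RAW r2
t=8 i10:add ; RAW r1
t=9 i11+i12:xor/and ; pair

PAIRS = 3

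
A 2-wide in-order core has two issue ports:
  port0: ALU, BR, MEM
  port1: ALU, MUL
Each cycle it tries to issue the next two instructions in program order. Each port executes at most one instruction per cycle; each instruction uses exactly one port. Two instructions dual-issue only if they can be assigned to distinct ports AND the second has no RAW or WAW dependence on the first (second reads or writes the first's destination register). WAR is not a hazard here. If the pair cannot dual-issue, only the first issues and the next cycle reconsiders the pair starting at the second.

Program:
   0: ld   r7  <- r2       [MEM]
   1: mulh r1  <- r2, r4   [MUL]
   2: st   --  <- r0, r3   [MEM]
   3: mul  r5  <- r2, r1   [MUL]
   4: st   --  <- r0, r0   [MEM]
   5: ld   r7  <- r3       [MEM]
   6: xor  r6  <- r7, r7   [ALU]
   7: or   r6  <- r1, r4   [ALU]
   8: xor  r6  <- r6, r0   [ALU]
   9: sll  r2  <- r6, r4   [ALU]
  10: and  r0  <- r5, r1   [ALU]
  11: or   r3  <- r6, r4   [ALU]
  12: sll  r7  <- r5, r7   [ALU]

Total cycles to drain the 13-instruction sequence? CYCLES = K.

[0] i0&i1  ld/mulh  -- pair
[1] i2&i3  st/mul  -- pair
[2] i4  st  -- no-port MEM/MEM
[3] i5  ld  -- RAW r7
[4] i6  xor  -- WAW r6
[5] i7  or  -- RAW+WAW r6
[6] i8  xor  -- RAW r6
[7] i9&i10  sll/and  -- pair
[8] i11&i12  or/sll  -- pair

CYCLES = 9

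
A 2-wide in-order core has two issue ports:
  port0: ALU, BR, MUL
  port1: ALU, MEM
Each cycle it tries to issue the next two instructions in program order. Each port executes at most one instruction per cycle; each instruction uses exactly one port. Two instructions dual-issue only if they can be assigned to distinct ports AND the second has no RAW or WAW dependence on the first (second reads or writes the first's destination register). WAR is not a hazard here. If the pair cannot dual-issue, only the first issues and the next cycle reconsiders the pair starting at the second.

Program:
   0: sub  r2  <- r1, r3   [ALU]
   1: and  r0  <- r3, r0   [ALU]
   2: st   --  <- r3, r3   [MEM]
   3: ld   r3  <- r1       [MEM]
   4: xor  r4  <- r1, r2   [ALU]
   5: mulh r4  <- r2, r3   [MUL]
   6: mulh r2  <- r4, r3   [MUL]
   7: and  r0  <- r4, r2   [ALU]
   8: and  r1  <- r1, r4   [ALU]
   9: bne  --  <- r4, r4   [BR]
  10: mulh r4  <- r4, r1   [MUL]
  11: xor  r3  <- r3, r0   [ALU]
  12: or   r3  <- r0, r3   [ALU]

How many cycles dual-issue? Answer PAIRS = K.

PAIRS = 4

c0: i0&i1 sub.ALU/and.ALU  2-wide
c1: i2 st.MEM  no-port MEM/MEM
c2: i3&i4 ld.MEM/xor.ALU  2-wide
c3: i5 mulh.MUL  no-port MUL/MUL
c4: i6 mulh.MUL  RAW r2
c5: i7&i8 and.ALU/and.ALU  2-wide
c6: i9 bne.BR  no-port BR/MUL
c7: i10&i11 mulh.MUL/xor.ALU  2-wide
c8: i12 or.ALU  tail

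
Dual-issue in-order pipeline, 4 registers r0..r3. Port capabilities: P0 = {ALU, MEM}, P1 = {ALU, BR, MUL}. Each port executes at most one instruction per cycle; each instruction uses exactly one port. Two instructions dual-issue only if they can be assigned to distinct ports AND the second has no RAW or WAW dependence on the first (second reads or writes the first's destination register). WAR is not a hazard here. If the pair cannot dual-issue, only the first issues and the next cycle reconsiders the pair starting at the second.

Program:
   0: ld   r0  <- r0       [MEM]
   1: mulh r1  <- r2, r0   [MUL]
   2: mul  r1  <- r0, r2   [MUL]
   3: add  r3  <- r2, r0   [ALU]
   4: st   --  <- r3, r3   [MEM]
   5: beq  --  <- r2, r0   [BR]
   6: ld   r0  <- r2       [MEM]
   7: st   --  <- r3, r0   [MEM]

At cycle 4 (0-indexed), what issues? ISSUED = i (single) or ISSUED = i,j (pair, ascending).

ISSUED = 6

  cy0 -> i0 (ld) RAW r0
  cy1 -> i1 (mulh) no-port MUL/MUL
  cy2 -> i2/i3 (mul add) pair
  cy3 -> i4/i5 (st beq) pair
  cy4 -> i6 (ld) no-port MEM/MEM
  cy5 -> i7 (st) tail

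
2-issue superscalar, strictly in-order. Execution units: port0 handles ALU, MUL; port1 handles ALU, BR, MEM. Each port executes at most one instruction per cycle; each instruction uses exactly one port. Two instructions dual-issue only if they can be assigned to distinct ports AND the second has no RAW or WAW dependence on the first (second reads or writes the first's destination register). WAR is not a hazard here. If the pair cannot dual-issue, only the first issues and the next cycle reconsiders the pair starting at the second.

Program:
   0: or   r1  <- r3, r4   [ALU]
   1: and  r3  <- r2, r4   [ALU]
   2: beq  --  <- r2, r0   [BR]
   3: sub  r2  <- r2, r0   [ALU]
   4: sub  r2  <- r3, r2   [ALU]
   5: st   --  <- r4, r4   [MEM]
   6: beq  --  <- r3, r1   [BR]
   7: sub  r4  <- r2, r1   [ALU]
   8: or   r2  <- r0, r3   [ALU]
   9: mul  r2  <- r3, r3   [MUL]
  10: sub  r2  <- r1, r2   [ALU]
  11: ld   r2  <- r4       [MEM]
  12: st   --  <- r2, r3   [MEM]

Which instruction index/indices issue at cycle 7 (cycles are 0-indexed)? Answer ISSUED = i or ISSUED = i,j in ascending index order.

t=0 i0+i1:or/and ; 2-wide
t=1 i2+i3:beq/sub ; 2-wide
t=2 i4+i5:sub/st ; 2-wide
t=3 i6+i7:beq/sub ; 2-wide
t=4 i8:or ; WAW r2
t=5 i9:mul ; RAW+WAW r2
t=6 i10:sub ; WAW r2
t=7 i11:ld ; no-port MEM/MEM
t=8 i12:st ; tail

ISSUED = 11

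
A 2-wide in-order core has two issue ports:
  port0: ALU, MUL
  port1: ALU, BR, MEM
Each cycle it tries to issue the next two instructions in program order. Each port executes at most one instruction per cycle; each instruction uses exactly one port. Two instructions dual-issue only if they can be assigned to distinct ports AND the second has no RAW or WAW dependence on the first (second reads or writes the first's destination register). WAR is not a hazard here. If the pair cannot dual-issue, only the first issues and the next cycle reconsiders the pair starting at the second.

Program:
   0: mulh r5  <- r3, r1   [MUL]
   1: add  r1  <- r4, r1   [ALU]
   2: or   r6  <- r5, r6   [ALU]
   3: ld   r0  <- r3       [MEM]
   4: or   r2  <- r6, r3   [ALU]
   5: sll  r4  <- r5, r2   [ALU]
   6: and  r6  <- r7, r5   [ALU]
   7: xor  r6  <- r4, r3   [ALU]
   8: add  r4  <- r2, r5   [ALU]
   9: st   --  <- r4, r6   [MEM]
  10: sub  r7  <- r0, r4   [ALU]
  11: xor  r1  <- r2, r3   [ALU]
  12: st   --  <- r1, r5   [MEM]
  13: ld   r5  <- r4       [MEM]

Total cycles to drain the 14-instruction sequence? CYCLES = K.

  cy0 -> i0/i1 (mulh.MUL add.ALU) 2-wide
  cy1 -> i2/i3 (or.ALU ld.MEM) 2-wide
  cy2 -> i4 (or.ALU) RAW r2
  cy3 -> i5/i6 (sll.ALU and.ALU) 2-wide
  cy4 -> i7/i8 (xor.ALU add.ALU) 2-wide
  cy5 -> i9/i10 (st.MEM sub.ALU) 2-wide
  cy6 -> i11 (xor.ALU) RAW r1
  cy7 -> i12 (st.MEM) no-port MEM/MEM
  cy8 -> i13 (ld.MEM) tail

CYCLES = 9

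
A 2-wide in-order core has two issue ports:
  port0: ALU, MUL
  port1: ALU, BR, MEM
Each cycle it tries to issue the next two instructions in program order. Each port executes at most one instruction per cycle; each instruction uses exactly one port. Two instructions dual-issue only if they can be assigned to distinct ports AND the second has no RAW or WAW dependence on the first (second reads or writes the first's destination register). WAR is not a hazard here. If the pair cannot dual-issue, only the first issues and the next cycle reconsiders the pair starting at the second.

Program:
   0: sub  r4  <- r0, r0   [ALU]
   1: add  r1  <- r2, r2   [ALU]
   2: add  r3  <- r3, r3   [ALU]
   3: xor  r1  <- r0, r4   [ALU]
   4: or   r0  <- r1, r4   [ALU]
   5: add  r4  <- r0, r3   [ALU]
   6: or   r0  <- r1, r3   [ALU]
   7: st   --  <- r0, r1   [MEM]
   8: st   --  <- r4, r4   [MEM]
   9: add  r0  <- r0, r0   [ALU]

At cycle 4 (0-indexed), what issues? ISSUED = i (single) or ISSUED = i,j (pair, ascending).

ISSUED = 7

c0: i0&i1 sub;add  dual
c1: i2&i3 add;xor  dual
c2: i4 or  RAW r0
c3: i5&i6 add;or  dual
c4: i7 st  no-port MEM/MEM
c5: i8&i9 st;add  dual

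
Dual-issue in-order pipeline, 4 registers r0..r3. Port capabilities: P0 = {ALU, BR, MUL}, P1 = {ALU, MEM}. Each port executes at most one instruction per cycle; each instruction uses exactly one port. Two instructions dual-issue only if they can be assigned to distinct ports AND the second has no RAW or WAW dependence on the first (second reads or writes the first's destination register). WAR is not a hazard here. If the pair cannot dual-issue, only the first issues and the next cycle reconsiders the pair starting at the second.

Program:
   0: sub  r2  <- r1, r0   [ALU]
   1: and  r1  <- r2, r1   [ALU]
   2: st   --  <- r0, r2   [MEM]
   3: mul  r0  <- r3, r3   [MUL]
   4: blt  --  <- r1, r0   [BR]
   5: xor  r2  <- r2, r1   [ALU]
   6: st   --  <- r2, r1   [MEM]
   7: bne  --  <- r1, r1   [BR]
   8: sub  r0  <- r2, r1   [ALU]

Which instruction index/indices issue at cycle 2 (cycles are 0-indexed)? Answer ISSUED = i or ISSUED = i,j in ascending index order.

t=0 i0:sub.ALU ; RAW r2
t=1 i1&i2:and.ALU/st.MEM ; pair
t=2 i3:mul.MUL ; no-port MUL/BR
t=3 i4&i5:blt.BR/xor.ALU ; pair
t=4 i6&i7:st.MEM/bne.BR ; pair
t=5 i8:sub.ALU ; tail

ISSUED = 3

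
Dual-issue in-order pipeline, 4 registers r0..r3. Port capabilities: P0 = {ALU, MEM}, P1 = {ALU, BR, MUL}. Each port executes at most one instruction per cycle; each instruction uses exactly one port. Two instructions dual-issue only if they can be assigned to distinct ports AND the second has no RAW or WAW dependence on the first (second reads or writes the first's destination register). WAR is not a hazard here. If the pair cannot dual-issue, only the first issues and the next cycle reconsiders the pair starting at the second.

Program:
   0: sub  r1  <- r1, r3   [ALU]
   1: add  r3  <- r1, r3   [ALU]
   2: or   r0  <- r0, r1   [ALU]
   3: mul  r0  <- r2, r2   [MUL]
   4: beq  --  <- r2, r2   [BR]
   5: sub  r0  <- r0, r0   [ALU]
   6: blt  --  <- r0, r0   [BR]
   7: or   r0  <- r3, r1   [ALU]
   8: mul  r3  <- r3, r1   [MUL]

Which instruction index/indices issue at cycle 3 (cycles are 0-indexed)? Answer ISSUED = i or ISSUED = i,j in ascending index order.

ISSUED = 4,5

t=0 i0:sub ; RAW r1
t=1 i1,i2:add/or ; 2-wide
t=2 i3:mul ; no-port MUL/BR
t=3 i4,i5:beq/sub ; 2-wide
t=4 i6,i7:blt/or ; 2-wide
t=5 i8:mul ; tail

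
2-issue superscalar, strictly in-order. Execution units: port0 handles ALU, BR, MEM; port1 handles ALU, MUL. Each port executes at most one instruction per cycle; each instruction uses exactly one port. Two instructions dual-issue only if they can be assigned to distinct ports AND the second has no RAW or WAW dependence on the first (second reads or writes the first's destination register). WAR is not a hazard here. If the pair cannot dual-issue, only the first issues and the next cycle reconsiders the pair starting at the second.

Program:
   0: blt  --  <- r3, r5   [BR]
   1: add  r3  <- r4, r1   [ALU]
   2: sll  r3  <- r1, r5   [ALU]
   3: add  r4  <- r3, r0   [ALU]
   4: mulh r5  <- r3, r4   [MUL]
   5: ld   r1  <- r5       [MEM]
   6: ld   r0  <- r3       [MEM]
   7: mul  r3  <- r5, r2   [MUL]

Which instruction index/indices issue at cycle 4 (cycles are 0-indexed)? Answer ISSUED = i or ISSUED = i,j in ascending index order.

ISSUED = 5

0. blt.BR+add.ALU @i0&i1  | 2-wide
1. sll.ALU @i2  | RAW r3
2. add.ALU @i3  | RAW r4
3. mulh.MUL @i4  | RAW r5
4. ld.MEM @i5  | no-port MEM/MEM
5. ld.MEM+mul.MUL @i6&i7  | 2-wide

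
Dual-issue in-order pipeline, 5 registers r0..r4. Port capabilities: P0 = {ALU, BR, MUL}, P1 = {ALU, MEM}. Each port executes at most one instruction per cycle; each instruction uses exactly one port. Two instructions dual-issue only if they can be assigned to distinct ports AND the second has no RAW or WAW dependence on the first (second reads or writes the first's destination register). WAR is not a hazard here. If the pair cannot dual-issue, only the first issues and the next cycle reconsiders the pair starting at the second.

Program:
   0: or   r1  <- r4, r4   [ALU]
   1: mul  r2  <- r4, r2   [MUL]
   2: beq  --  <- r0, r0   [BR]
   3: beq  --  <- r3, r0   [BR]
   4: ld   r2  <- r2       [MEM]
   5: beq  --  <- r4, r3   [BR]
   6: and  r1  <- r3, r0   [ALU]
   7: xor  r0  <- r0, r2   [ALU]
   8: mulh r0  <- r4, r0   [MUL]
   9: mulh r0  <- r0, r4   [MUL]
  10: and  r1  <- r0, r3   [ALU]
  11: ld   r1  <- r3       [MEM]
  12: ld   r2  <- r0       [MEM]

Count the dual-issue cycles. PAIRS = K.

c0: i0+i1 or.ALU;mul.MUL  dual
c1: i2 beq.BR  no-port BR/BR
c2: i3+i4 beq.BR;ld.MEM  dual
c3: i5+i6 beq.BR;and.ALU  dual
c4: i7 xor.ALU  RAW+WAW r0
c5: i8 mulh.MUL  no-port MUL/MUL
c6: i9 mulh.MUL  RAW r0
c7: i10 and.ALU  WAW r1
c8: i11 ld.MEM  no-port MEM/MEM
c9: i12 ld.MEM  tail

PAIRS = 3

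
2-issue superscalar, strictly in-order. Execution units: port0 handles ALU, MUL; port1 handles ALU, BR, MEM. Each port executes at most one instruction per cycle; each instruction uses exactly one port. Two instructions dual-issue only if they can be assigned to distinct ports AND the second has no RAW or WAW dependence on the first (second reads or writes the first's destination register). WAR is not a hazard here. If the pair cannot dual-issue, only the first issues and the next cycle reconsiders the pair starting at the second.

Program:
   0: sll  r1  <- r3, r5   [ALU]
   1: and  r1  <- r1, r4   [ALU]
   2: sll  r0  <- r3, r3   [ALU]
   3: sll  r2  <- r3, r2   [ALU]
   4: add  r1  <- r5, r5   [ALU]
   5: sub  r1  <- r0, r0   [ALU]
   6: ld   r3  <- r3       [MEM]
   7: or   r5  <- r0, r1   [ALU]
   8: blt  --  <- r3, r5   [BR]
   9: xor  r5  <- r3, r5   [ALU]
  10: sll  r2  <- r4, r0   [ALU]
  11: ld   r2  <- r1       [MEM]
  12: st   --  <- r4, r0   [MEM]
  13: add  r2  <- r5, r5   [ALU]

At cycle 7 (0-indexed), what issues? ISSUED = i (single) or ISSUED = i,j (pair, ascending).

0. sll.ALU @i0  | RAW+WAW r1
1. and.ALU+sll.ALU @i1+i2  | pair
2. sll.ALU+add.ALU @i3+i4  | pair
3. sub.ALU+ld.MEM @i5+i6  | pair
4. or.ALU @i7  | RAW r5
5. blt.BR+xor.ALU @i8+i9  | pair
6. sll.ALU @i10  | WAW r2
7. ld.MEM @i11  | no-port MEM/MEM
8. st.MEM+add.ALU @i12+i13  | pair

ISSUED = 11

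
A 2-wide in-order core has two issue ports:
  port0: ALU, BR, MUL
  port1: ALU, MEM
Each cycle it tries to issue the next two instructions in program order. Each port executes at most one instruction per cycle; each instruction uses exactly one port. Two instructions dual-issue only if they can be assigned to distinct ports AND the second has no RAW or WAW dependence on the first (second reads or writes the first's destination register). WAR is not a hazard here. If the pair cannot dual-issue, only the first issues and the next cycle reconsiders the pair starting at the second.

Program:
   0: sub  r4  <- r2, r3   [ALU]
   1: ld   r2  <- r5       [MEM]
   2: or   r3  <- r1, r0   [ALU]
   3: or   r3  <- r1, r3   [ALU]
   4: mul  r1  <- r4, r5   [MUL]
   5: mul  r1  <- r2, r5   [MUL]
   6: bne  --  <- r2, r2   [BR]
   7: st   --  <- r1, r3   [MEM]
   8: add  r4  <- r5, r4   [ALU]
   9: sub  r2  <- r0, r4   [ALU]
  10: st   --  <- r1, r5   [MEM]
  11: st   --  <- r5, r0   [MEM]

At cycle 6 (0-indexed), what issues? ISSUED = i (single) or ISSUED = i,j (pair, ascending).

ISSUED = 9,10

#0 head=0: sub;ld i0&i1 dual
#1 head=2: or i2 RAW+WAW r3
#2 head=3: or;mul i3&i4 dual
#3 head=5: mul i5 no-port MUL/BR
#4 head=6: bne;st i6&i7 dual
#5 head=8: add i8 RAW r4
#6 head=9: sub;st i9&i10 dual
#7 head=11: st i11 tail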